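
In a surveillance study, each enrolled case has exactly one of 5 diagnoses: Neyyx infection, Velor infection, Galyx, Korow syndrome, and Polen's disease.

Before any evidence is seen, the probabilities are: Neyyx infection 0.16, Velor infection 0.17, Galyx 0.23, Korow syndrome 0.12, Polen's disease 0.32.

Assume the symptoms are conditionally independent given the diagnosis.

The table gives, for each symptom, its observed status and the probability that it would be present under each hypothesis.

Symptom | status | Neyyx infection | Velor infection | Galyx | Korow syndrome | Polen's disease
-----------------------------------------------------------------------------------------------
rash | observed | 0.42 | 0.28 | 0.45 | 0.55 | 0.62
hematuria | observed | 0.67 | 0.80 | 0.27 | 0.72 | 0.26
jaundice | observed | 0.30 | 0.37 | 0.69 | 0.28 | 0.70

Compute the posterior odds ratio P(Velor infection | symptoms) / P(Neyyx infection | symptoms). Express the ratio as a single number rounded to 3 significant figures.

Unnormalized posterior weight (prior times the symptom likelihoods) for each of the two hypotheses:
  Velor infection: 0.17 × 0.28 × 0.80 × 0.37 = 0.01409
  Neyyx infection: 0.16 × 0.42 × 0.67 × 0.30 = 0.013507
Odds(Velor infection : Neyyx infection) = 0.01409 / 0.013507 ≈ 1.04.

1.04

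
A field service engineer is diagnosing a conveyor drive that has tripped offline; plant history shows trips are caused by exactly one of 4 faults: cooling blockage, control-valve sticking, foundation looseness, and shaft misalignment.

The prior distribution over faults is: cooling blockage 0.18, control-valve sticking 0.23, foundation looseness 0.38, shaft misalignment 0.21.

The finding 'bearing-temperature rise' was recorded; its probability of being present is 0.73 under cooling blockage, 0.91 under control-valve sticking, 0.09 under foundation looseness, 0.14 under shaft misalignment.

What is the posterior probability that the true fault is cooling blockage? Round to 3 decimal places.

Multiply each prior by the likelihood of the finding:
  cooling blockage: 0.18 × 0.73 = 0.1314
  control-valve sticking: 0.23 × 0.91 = 0.2093
  foundation looseness: 0.38 × 0.09 = 0.0342
  shaft misalignment: 0.21 × 0.14 = 0.0294
The unnormalized weights sum to 0.4043.
P(cooling blockage | evidence) = 0.1314 / 0.4043 ≈ 0.325.

0.325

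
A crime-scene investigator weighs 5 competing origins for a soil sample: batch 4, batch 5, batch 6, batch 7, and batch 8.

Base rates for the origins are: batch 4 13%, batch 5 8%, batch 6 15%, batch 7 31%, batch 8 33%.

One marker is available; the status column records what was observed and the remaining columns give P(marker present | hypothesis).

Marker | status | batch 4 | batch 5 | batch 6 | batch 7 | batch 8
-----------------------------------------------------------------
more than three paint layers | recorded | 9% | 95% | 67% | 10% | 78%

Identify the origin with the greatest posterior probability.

Multiply each prior by the likelihood of the marker:
  batch 4: 0.13 × 0.09 = 0.0117
  batch 5: 0.08 × 0.95 = 0.076
  batch 6: 0.15 × 0.67 = 0.1005
  batch 7: 0.31 × 0.10 = 0.031
  batch 8: 0.33 × 0.78 = 0.2574
Marginal likelihood of the evidence = 0.4766.
P(batch 4 | evidence) ≈ 0.0117 / 0.4766 ≈ 0.025
P(batch 5 | evidence) ≈ 0.076 / 0.4766 ≈ 0.159
P(batch 6 | evidence) ≈ 0.1005 / 0.4766 ≈ 0.211
P(batch 7 | evidence) ≈ 0.031 / 0.4766 ≈ 0.065
P(batch 8 | evidence) ≈ 0.2574 / 0.4766 ≈ 0.540
The largest is 0.540, so batch 8 is most probable.

batch 8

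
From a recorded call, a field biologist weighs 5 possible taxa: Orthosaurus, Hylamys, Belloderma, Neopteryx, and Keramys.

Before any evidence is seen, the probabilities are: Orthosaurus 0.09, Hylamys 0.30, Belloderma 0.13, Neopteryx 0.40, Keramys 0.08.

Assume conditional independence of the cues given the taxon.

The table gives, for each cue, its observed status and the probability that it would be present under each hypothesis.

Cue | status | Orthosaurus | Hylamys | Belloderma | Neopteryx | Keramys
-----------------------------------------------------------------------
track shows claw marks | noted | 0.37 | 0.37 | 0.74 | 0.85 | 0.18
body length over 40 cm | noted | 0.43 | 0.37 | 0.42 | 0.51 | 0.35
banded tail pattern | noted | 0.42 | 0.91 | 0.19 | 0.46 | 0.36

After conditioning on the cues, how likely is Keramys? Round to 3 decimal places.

0.014

By Bayes' rule with conditional independence, the unnormalized weight for each hypothesis is prior × ∏ likelihoods:
  Orthosaurus: 0.09 × 0.37 × 0.43 × 0.42 = 0.006014
  Hylamys: 0.30 × 0.37 × 0.37 × 0.91 = 0.037374
  Belloderma: 0.13 × 0.74 × 0.42 × 0.19 = 0.0076768
  Neopteryx: 0.40 × 0.85 × 0.51 × 0.46 = 0.079764
  Keramys: 0.08 × 0.18 × 0.35 × 0.36 = 0.0018144
The unnormalized weights sum to 0.13264.
P(Keramys | evidence) = 0.0018144 / 0.13264 ≈ 0.014.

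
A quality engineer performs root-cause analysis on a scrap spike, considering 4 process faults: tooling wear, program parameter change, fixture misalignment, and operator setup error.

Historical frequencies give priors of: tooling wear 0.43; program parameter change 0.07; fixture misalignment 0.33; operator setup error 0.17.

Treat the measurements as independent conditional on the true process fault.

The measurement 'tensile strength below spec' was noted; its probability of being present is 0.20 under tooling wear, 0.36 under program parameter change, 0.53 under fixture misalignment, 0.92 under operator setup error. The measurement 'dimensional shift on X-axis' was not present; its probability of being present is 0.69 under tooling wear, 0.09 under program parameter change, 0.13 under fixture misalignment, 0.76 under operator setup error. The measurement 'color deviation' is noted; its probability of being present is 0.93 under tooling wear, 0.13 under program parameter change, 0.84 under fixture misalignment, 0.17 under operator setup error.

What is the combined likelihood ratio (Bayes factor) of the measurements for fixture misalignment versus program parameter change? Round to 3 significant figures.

9.09

Take the product of per-measurement likelihoods under each hypothesis (using 1 − P(present | H) for each absent measurement), then divide.
  fixture misalignment: 0.53 × (1 − 0.13) × 0.84 = 0.38732
  program parameter change: 0.36 × (1 − 0.09) × 0.13 = 0.042588
Bayes factor = 0.38732 / 0.042588 ≈ 9.09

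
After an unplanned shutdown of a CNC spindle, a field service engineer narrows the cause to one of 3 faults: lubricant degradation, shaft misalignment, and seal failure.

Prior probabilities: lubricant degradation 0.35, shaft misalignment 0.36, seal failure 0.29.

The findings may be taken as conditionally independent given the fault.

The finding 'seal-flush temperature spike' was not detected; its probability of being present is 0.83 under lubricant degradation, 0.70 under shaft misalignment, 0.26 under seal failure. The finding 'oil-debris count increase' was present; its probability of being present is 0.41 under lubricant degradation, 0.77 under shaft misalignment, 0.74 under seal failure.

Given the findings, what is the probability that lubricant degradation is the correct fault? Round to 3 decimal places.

For each hypothesis, the unnormalized posterior weight is prior × product of the finding likelihoods (using 1 − P(present | H) for each absent finding):
  lubricant degradation: 0.35 × (1 − 0.83) × 0.41 = 0.024395
  shaft misalignment: 0.36 × (1 − 0.70) × 0.77 = 0.08316
  seal failure: 0.29 × (1 − 0.26) × 0.74 = 0.1588
Normalizing constant Z = 0.024395 + 0.08316 + 0.1588 = 0.26636.
P(lubricant degradation | evidence) = 0.024395 / 0.26636 ≈ 0.092.

0.092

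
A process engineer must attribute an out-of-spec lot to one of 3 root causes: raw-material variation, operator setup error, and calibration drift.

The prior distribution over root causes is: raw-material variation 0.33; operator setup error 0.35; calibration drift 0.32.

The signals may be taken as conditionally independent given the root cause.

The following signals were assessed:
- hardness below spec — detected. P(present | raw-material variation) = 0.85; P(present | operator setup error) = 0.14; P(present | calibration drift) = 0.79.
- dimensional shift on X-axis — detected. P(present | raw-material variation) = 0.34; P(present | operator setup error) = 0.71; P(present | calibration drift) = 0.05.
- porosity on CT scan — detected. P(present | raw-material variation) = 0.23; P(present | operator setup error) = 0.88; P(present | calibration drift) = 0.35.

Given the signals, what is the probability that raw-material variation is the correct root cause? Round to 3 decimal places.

For each hypothesis, the unnormalized posterior weight is prior × product of the signal likelihoods:
  raw-material variation: 0.33 × 0.85 × 0.34 × 0.23 = 0.021935
  operator setup error: 0.35 × 0.14 × 0.71 × 0.88 = 0.030615
  calibration drift: 0.32 × 0.79 × 0.05 × 0.35 = 0.004424
Marginal likelihood of the evidence = 0.056974.
P(raw-material variation | evidence) = 0.021935 / 0.056974 ≈ 0.385.

0.385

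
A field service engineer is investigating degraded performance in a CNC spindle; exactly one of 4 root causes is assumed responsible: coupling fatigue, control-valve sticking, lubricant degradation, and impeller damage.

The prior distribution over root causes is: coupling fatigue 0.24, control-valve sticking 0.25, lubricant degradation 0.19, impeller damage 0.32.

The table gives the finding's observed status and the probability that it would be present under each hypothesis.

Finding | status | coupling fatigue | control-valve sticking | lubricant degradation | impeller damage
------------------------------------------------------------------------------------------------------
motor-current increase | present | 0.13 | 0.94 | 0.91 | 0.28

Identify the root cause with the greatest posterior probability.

Multiply each prior by the likelihood of the finding:
  coupling fatigue: 0.24 × 0.13 = 0.0312
  control-valve sticking: 0.25 × 0.94 = 0.235
  lubricant degradation: 0.19 × 0.91 = 0.1729
  impeller damage: 0.32 × 0.28 = 0.0896
The unnormalized weights sum to 0.5287.
P(coupling fatigue | evidence) ≈ 0.0312 / 0.5287 ≈ 0.059
P(control-valve sticking | evidence) ≈ 0.235 / 0.5287 ≈ 0.444
P(lubricant degradation | evidence) ≈ 0.1729 / 0.5287 ≈ 0.327
P(impeller damage | evidence) ≈ 0.0896 / 0.5287 ≈ 0.169
The largest is 0.444, so control-valve sticking is most probable.

control-valve sticking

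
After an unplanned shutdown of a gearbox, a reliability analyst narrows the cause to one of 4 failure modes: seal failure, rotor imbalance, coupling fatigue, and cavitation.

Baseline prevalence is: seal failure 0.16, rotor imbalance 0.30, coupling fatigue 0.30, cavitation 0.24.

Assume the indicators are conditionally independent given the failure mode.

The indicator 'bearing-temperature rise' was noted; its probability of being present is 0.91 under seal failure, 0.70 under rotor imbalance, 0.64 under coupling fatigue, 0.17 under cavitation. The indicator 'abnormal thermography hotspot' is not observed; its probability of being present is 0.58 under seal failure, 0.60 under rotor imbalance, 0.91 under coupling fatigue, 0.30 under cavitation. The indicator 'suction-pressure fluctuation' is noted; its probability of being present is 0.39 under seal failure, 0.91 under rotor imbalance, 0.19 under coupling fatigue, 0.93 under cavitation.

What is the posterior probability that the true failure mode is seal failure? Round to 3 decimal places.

0.183

Multiply each prior by the joint likelihood of the indicator pattern (using 1 − P(present | H) for each absent indicator):
  seal failure: 0.16 × 0.91 × (1 − 0.58) × 0.39 = 0.023849
  rotor imbalance: 0.30 × 0.70 × (1 − 0.60) × 0.91 = 0.07644
  coupling fatigue: 0.30 × 0.64 × (1 − 0.91) × 0.19 = 0.0032832
  cavitation: 0.24 × 0.17 × (1 − 0.30) × 0.93 = 0.026561
The unnormalized weights sum to 0.13013.
P(seal failure | evidence) = 0.023849 / 0.13013 ≈ 0.183.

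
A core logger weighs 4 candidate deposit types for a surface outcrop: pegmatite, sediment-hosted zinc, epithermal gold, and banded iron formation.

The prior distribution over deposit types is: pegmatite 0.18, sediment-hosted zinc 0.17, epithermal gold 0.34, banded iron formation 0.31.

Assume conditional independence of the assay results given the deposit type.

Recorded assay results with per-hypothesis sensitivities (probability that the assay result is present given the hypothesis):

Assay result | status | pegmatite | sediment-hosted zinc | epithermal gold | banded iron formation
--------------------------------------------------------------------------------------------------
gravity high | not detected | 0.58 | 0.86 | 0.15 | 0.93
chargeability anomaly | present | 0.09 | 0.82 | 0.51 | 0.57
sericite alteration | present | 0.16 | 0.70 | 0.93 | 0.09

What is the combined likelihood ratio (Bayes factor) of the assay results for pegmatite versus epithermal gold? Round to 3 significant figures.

0.0150

Joint likelihood of the assay result pattern under each hypothesis (using 1 − P(present | H) for each absent assay result):
  pegmatite: (1 − 0.58) × 0.09 × 0.16 = 0.006048
  epithermal gold: (1 − 0.15) × 0.51 × 0.93 = 0.40316
Bayes factor = 0.006048 / 0.40316 ≈ 0.0150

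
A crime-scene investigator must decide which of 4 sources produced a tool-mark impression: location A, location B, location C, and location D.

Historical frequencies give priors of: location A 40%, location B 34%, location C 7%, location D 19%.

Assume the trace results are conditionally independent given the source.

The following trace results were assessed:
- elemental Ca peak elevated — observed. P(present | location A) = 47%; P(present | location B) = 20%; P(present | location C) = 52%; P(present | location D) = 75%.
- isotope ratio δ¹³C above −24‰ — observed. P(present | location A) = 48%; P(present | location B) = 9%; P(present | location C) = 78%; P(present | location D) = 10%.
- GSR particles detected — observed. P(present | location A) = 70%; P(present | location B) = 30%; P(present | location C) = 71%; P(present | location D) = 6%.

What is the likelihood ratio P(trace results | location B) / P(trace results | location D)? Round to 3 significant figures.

1.20

Take the product of per-trace result likelihoods under each hypothesis, then divide.
  location B: 0.20 × 0.09 × 0.30 = 0.0054
  location D: 0.75 × 0.10 × 0.06 = 0.0045
Bayes factor = 0.0054 / 0.0045 ≈ 1.20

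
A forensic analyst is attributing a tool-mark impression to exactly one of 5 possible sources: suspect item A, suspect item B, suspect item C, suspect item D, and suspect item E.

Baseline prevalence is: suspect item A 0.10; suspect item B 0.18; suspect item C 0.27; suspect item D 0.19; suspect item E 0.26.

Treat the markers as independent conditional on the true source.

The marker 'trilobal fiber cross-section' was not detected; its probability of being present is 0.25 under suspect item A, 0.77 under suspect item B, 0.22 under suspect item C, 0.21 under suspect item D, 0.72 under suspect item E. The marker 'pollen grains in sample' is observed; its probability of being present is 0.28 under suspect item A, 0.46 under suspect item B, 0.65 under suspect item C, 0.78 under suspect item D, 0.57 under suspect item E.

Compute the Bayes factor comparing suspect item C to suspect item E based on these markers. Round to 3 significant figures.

3.18

Take the product of per-marker likelihoods under each hypothesis (using 1 − P(present | H) for each absent marker), then divide.
  suspect item C: (1 − 0.22) × 0.65 = 0.507
  suspect item E: (1 − 0.72) × 0.57 = 0.1596
Bayes factor = 0.507 / 0.1596 ≈ 3.18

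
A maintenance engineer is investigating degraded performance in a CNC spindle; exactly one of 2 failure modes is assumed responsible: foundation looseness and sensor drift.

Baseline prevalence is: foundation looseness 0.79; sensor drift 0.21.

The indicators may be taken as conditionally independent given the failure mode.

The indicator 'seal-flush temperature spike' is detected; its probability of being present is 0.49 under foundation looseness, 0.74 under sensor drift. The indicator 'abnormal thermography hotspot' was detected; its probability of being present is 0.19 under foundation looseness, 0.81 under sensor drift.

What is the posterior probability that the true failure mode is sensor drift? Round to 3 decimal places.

By Bayes' rule with conditional independence, the unnormalized weight for each hypothesis is prior × ∏ likelihoods:
  foundation looseness: 0.79 × 0.49 × 0.19 = 0.073549
  sensor drift: 0.21 × 0.74 × 0.81 = 0.12587
Marginal likelihood of the evidence = 0.19942.
P(sensor drift | evidence) = 0.12587 / 0.19942 ≈ 0.631.

0.631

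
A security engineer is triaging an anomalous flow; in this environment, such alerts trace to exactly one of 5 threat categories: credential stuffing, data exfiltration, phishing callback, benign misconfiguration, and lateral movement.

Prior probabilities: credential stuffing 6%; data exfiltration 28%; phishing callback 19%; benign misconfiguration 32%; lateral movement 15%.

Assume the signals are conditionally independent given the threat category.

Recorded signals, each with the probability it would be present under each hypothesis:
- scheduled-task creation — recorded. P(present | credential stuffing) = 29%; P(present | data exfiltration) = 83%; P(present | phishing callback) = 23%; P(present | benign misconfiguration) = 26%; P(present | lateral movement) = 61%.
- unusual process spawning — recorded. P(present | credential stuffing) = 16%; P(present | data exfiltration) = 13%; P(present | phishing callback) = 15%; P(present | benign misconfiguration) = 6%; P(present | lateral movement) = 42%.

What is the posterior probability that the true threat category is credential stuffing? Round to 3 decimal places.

0.034

By Bayes' rule with conditional independence, the unnormalized weight for each hypothesis is prior × ∏ likelihoods:
  credential stuffing: 0.06 × 0.29 × 0.16 = 0.002784
  data exfiltration: 0.28 × 0.83 × 0.13 = 0.030212
  phishing callback: 0.19 × 0.23 × 0.15 = 0.006555
  benign misconfiguration: 0.32 × 0.26 × 0.06 = 0.004992
  lateral movement: 0.15 × 0.61 × 0.42 = 0.03843
Normalizing constant Z = 0.002784 + 0.030212 + 0.006555 + 0.004992 + 0.03843 = 0.082973.
P(credential stuffing | evidence) = 0.002784 / 0.082973 ≈ 0.034.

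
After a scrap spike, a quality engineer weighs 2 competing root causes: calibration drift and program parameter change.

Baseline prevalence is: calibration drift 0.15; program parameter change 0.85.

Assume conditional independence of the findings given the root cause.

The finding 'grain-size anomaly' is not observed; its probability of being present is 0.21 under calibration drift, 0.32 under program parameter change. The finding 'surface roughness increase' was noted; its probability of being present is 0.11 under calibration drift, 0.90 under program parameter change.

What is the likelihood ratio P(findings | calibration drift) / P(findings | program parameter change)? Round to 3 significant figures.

0.142

Take the product of per-finding likelihoods under each hypothesis (using 1 − P(present | H) for each absent finding), then divide.
  calibration drift: (1 − 0.21) × 0.11 = 0.0869
  program parameter change: (1 − 0.32) × 0.90 = 0.612
Bayes factor = 0.0869 / 0.612 ≈ 0.142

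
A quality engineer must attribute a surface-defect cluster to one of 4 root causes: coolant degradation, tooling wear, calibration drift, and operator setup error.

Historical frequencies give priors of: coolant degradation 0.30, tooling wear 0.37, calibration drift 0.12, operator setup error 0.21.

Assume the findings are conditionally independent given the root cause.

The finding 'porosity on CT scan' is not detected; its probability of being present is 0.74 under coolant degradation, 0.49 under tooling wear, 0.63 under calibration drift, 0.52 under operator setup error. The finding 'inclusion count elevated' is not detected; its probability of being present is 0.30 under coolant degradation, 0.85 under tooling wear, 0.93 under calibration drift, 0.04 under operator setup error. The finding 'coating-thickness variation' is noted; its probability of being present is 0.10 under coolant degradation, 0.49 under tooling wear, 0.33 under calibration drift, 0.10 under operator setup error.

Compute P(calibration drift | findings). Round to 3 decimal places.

0.034

For each hypothesis, the unnormalized posterior weight is prior × product of the finding likelihoods (using 1 − P(present | H) for each absent finding):
  coolant degradation: 0.30 × (1 − 0.74) × (1 − 0.30) × 0.10 = 0.00546
  tooling wear: 0.37 × (1 − 0.49) × (1 − 0.85) × 0.49 = 0.013869
  calibration drift: 0.12 × (1 − 0.63) × (1 − 0.93) × 0.33 = 0.0010256
  operator setup error: 0.21 × (1 − 0.52) × (1 − 0.04) × 0.10 = 0.0096768
The unnormalized weights sum to 0.030032.
P(calibration drift | evidence) = 0.0010256 / 0.030032 ≈ 0.034.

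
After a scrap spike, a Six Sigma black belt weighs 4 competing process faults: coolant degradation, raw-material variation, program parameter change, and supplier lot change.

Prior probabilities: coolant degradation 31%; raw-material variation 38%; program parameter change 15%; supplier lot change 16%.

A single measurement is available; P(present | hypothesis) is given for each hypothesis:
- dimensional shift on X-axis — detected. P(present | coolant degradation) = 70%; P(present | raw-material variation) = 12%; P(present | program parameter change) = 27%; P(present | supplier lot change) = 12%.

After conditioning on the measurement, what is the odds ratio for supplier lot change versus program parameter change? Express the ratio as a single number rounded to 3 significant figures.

0.474

The normalizing constant cancels in an odds ratio, so compute prior × likelihood for the two hypotheses only:
  supplier lot change: 0.16 × 0.12 = 0.0192
  program parameter change: 0.15 × 0.27 = 0.0405
Posterior odds = 0.0192 / 0.0405 ≈ 0.474.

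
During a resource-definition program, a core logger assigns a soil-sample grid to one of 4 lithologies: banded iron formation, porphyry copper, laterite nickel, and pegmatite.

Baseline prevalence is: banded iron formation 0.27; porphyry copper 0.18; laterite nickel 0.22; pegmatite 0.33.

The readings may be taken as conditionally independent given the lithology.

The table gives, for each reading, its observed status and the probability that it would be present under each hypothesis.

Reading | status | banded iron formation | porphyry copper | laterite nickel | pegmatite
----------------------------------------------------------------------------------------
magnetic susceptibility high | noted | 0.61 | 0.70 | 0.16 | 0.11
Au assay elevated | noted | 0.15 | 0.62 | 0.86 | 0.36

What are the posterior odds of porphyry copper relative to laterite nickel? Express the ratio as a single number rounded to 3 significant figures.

2.58

Posterior odds equal prior odds times the likelihood ratio; only the two competing hypotheses matter.
  porphyry copper: 0.18 × 0.70 × 0.62 = 0.07812
  laterite nickel: 0.22 × 0.16 × 0.86 = 0.030272
Posterior odds = 0.07812 / 0.030272 ≈ 2.58.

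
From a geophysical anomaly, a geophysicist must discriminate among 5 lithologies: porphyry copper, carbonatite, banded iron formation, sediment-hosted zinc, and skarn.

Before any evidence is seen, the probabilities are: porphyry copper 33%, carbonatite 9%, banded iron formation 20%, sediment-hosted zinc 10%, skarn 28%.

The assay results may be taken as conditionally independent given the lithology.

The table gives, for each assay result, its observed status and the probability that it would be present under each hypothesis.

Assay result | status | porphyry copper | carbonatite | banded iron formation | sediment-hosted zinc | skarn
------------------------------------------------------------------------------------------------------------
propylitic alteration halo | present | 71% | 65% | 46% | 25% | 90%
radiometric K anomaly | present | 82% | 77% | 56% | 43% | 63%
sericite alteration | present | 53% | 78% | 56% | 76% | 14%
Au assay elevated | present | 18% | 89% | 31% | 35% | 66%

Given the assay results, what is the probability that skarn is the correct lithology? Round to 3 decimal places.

0.193

For each hypothesis, the unnormalized posterior weight is prior × product of the assay result likelihoods:
  porphyry copper: 0.33 × 0.71 × 0.82 × 0.53 × 0.18 = 0.018329
  carbonatite: 0.09 × 0.65 × 0.77 × 0.78 × 0.89 = 0.03127
  banded iron formation: 0.20 × 0.46 × 0.56 × 0.56 × 0.31 = 0.0089439
  sediment-hosted zinc: 0.10 × 0.25 × 0.43 × 0.76 × 0.35 = 0.0028595
  skarn: 0.28 × 0.90 × 0.63 × 0.14 × 0.66 = 0.014669
The unnormalized weights sum to 0.076072.
P(skarn | evidence) = 0.014669 / 0.076072 ≈ 0.193.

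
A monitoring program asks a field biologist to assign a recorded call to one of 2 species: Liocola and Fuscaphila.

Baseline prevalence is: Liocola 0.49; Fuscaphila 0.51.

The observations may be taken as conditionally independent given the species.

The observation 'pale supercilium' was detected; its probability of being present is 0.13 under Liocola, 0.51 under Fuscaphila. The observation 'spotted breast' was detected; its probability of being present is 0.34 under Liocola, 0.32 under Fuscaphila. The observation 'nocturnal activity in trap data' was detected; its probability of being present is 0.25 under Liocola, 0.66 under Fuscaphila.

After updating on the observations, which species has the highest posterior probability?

Fuscaphila

Multiply each prior by the joint likelihood of the evidence pattern:
  Liocola: 0.49 × 0.13 × 0.34 × 0.25 = 0.0054145
  Fuscaphila: 0.51 × 0.51 × 0.32 × 0.66 = 0.054933
The unnormalized weights sum to 0.060348.
P(Liocola | evidence) ≈ 0.0054145 / 0.060348 ≈ 0.090
P(Fuscaphila | evidence) ≈ 0.054933 / 0.060348 ≈ 0.910
The largest is 0.910, so Fuscaphila is most probable.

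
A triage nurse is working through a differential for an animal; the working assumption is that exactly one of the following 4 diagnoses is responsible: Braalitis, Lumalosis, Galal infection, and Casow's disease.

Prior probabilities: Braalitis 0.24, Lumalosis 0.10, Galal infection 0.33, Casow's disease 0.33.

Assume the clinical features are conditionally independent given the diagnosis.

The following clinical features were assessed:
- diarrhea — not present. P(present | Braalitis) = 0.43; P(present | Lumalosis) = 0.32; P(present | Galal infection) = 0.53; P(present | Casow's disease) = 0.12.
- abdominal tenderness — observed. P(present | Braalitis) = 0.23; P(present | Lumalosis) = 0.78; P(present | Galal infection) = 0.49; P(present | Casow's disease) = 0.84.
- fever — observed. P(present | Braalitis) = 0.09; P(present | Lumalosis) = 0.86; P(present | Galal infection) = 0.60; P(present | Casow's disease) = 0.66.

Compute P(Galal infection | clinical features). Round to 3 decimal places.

0.179

Multiply each prior by the joint likelihood of the clinical feature pattern (using 1 − P(present | H) for each absent clinical feature):
  Braalitis: 0.24 × (1 − 0.43) × 0.23 × 0.09 = 0.0028318
  Lumalosis: 0.10 × (1 − 0.32) × 0.78 × 0.86 = 0.045614
  Galal infection: 0.33 × (1 − 0.53) × 0.49 × 0.60 = 0.045599
  Casow's disease: 0.33 × (1 − 0.12) × 0.84 × 0.66 = 0.161
Marginal likelihood of the evidence = 0.25504.
P(Galal infection | evidence) = 0.045599 / 0.25504 ≈ 0.179.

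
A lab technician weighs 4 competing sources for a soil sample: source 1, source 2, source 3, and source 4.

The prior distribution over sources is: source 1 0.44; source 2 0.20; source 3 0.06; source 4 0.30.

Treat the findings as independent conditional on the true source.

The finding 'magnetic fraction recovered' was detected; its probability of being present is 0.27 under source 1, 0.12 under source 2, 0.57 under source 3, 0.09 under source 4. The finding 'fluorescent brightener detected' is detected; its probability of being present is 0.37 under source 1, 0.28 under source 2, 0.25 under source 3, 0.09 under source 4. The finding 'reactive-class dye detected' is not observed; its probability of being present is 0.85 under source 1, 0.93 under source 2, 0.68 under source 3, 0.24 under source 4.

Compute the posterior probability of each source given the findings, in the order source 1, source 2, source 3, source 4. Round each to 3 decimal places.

0.566, 0.040, 0.235, 0.159

By Bayes' rule with conditional independence, the unnormalized weight for each hypothesis is prior × ∏ likelihoods (using 1 − P(present | H) for each absent finding):
  source 1: 0.44 × 0.27 × 0.37 × (1 − 0.85) = 0.0065934
  source 2: 0.20 × 0.12 × 0.28 × (1 − 0.93) = 0.0004704
  source 3: 0.06 × 0.57 × 0.25 × (1 − 0.68) = 0.002736
  source 4: 0.30 × 0.09 × 0.09 × (1 − 0.24) = 0.0018468
The unnormalized weights sum to 0.011647.
P(source 1 | evidence) = 0.0065934 / 0.011647 ≈ 0.566
P(source 2 | evidence) = 0.0004704 / 0.011647 ≈ 0.040
P(source 3 | evidence) = 0.002736 / 0.011647 ≈ 0.235
P(source 4 | evidence) = 0.0018468 / 0.011647 ≈ 0.159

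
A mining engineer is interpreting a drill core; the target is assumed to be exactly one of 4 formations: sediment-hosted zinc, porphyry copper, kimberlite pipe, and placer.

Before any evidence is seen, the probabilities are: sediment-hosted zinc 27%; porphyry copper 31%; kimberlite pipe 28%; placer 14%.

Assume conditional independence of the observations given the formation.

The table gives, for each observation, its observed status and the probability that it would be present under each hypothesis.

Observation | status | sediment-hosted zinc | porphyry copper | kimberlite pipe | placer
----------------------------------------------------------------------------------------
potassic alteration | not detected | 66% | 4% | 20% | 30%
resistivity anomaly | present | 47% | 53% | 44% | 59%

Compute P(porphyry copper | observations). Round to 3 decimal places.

For each hypothesis, the unnormalized posterior weight is prior × product of the observation likelihoods (using 1 − P(present | H) for each absent observation):
  sediment-hosted zinc: 0.27 × (1 − 0.66) × 0.47 = 0.043146
  porphyry copper: 0.31 × (1 − 0.04) × 0.53 = 0.15773
  kimberlite pipe: 0.28 × (1 − 0.20) × 0.44 = 0.09856
  placer: 0.14 × (1 − 0.30) × 0.59 = 0.05782
Marginal likelihood of the evidence = 0.35725.
P(porphyry copper | evidence) = 0.15773 / 0.35725 ≈ 0.442.

0.442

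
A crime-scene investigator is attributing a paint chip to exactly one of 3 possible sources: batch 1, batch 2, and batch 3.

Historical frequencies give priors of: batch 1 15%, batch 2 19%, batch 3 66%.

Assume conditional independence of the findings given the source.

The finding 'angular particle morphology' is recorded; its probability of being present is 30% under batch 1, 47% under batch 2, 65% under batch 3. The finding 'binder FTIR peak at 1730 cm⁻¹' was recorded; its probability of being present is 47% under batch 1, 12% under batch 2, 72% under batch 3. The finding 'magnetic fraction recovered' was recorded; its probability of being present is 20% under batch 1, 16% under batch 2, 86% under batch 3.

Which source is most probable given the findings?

Multiply each prior by the joint likelihood of the evidence pattern:
  batch 1: 0.15 × 0.30 × 0.47 × 0.20 = 0.00423
  batch 2: 0.19 × 0.47 × 0.12 × 0.16 = 0.0017146
  batch 3: 0.66 × 0.65 × 0.72 × 0.86 = 0.26564
Normalizing constant Z = 0.00423 + 0.0017146 + 0.26564 = 0.27158.
P(batch 1 | evidence) ≈ 0.00423 / 0.27158 ≈ 0.016
P(batch 2 | evidence) ≈ 0.0017146 / 0.27158 ≈ 0.006
P(batch 3 | evidence) ≈ 0.26564 / 0.27158 ≈ 0.978
The largest is 0.978, so batch 3 is most probable.

batch 3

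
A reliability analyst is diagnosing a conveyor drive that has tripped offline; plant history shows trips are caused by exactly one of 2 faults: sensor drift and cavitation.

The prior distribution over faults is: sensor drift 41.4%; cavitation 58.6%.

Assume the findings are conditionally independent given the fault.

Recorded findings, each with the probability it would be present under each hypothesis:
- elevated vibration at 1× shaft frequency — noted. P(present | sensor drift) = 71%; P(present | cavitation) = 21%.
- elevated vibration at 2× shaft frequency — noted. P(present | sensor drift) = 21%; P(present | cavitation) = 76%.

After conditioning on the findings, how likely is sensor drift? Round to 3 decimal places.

0.398

Multiply each prior by the joint likelihood of the evidence pattern:
  sensor drift: 0.414 × 0.71 × 0.21 = 0.061727
  cavitation: 0.586 × 0.21 × 0.76 = 0.093526
The unnormalized weights sum to 0.15525.
P(sensor drift | evidence) = 0.061727 / 0.15525 ≈ 0.398.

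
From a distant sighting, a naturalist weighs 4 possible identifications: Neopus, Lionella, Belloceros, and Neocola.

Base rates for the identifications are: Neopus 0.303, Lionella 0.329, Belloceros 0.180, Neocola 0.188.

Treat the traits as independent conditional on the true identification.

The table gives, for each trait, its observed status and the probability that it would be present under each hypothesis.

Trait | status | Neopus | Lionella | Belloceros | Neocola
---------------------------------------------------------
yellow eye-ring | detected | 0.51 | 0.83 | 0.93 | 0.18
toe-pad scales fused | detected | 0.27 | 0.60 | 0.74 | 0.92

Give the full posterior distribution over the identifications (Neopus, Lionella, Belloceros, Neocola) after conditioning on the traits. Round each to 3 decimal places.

0.116, 0.454, 0.344, 0.086

For each hypothesis, the unnormalized posterior weight is prior × product of the trait likelihoods:
  Neopus: 0.303 × 0.51 × 0.27 = 0.041723
  Lionella: 0.329 × 0.83 × 0.60 = 0.16384
  Belloceros: 0.180 × 0.93 × 0.74 = 0.12388
  Neocola: 0.188 × 0.18 × 0.92 = 0.031133
The unnormalized weights sum to 0.36057.
P(Neopus | evidence) = 0.041723 / 0.36057 ≈ 0.116
P(Lionella | evidence) = 0.16384 / 0.36057 ≈ 0.454
P(Belloceros | evidence) = 0.12388 / 0.36057 ≈ 0.344
P(Neocola | evidence) = 0.031133 / 0.36057 ≈ 0.086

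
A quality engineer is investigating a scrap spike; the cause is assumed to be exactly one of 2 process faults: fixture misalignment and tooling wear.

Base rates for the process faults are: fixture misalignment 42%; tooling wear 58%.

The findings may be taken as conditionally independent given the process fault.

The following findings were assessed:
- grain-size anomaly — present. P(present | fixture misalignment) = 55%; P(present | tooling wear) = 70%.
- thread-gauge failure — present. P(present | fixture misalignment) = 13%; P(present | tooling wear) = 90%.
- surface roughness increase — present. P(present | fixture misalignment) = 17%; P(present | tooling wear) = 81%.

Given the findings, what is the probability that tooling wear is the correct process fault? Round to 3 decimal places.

0.983

For each hypothesis, the unnormalized posterior weight is prior × product of the finding likelihoods:
  fixture misalignment: 0.42 × 0.55 × 0.13 × 0.17 = 0.0051051
  tooling wear: 0.58 × 0.70 × 0.90 × 0.81 = 0.29597
Marginal likelihood of the evidence = 0.30108.
P(tooling wear | evidence) = 0.29597 / 0.30108 ≈ 0.983.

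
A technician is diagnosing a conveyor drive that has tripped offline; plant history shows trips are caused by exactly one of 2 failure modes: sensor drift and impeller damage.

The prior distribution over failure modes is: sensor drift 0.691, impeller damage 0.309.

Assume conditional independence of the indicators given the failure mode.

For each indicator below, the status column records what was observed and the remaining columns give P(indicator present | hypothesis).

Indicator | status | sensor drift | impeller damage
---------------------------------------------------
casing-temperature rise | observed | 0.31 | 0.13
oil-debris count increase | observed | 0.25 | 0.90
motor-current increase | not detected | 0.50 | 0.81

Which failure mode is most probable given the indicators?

By Bayes' rule with conditional independence, the unnormalized weight for each hypothesis is prior × ∏ likelihoods (using 1 − P(present | H) for each absent indicator):
  sensor drift: 0.691 × 0.31 × 0.25 × (1 − 0.50) = 0.026776
  impeller damage: 0.309 × 0.13 × 0.90 × (1 − 0.81) = 0.0068691
Marginal likelihood of the evidence = 0.033645.
P(sensor drift | evidence) ≈ 0.026776 / 0.033645 ≈ 0.796
P(impeller damage | evidence) ≈ 0.0068691 / 0.033645 ≈ 0.204
The largest is 0.796, so sensor drift is most probable.

sensor drift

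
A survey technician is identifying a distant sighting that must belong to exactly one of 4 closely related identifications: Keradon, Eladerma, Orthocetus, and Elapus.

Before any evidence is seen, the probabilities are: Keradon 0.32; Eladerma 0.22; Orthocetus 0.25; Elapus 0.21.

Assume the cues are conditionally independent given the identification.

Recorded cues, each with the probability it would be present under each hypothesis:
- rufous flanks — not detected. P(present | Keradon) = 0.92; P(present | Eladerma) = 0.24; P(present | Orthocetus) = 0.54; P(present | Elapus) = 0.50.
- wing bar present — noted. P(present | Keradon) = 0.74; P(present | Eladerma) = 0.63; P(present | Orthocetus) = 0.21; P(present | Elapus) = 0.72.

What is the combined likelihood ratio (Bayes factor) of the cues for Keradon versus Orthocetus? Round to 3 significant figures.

The Bayes factor is the ratio of the joint likelihoods of the cue pattern under the two hypotheses (using 1 − P(present | H) for each absent cue).
  Keradon: (1 − 0.92) × 0.74 = 0.0592
  Orthocetus: (1 − 0.54) × 0.21 = 0.0966
Bayes factor = 0.0592 / 0.0966 ≈ 0.613

0.613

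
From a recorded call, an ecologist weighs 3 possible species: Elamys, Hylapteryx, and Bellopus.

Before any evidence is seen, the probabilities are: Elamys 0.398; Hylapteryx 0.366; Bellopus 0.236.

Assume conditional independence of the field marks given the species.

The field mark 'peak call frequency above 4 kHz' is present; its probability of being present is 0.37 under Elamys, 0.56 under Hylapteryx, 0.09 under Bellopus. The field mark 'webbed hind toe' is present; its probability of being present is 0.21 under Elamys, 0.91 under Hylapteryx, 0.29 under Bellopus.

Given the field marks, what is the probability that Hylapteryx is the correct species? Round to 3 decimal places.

0.834

By Bayes' rule with conditional independence, the unnormalized weight for each hypothesis is prior × ∏ likelihoods:
  Elamys: 0.398 × 0.37 × 0.21 = 0.030925
  Hylapteryx: 0.366 × 0.56 × 0.91 = 0.18651
  Bellopus: 0.236 × 0.09 × 0.29 = 0.0061596
Marginal likelihood of the evidence = 0.2236.
P(Hylapteryx | evidence) = 0.18651 / 0.2236 ≈ 0.834.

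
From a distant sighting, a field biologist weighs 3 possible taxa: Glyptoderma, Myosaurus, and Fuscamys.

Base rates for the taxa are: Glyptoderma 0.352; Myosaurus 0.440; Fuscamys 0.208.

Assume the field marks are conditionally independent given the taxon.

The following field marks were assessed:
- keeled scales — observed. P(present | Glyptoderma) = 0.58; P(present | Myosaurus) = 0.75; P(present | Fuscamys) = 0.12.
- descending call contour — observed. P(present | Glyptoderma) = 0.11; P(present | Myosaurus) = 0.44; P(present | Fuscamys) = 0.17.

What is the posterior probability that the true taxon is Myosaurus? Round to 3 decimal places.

Multiply each prior by the joint likelihood of the field mark pattern:
  Glyptoderma: 0.352 × 0.58 × 0.11 = 0.022458
  Myosaurus: 0.440 × 0.75 × 0.44 = 0.1452
  Fuscamys: 0.208 × 0.12 × 0.17 = 0.0042432
Marginal likelihood of the evidence = 0.1719.
P(Myosaurus | evidence) = 0.1452 / 0.1719 ≈ 0.845.

0.845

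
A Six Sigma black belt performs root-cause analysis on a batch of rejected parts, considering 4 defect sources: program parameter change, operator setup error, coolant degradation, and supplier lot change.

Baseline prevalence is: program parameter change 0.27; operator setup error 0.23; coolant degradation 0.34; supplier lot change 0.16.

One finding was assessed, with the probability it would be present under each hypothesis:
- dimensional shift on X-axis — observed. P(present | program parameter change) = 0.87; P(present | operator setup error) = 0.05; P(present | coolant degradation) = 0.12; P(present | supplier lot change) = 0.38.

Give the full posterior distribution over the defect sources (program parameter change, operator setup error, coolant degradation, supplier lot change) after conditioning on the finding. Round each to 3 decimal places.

0.675, 0.033, 0.117, 0.175

Multiply each prior by the likelihood of the finding:
  program parameter change: 0.27 × 0.87 = 0.2349
  operator setup error: 0.23 × 0.05 = 0.0115
  coolant degradation: 0.34 × 0.12 = 0.0408
  supplier lot change: 0.16 × 0.38 = 0.0608
The unnormalized weights sum to 0.348.
P(program parameter change | evidence) = 0.2349 / 0.348 ≈ 0.675
P(operator setup error | evidence) = 0.0115 / 0.348 ≈ 0.033
P(coolant degradation | evidence) = 0.0408 / 0.348 ≈ 0.117
P(supplier lot change | evidence) = 0.0608 / 0.348 ≈ 0.175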